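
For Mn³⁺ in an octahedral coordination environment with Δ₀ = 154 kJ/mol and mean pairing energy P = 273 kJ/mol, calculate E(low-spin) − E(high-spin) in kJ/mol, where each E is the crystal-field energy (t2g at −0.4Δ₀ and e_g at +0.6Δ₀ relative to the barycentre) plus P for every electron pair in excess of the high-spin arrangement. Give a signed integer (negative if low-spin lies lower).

119

Mn sits in group 7; removing 3 electrons leaves Mn³⁺ with 7 − 3 = 4 d electrons.
High-spin d⁴ fills as t2g^3 e_g^1 with CFSE 3(−0.4) + 1(+0.6) = -0.6Δ₀ = -92 kJ/mol.
Low-spin t2g^4 e_g^0 gives -1.6Δ₀ = -246 kJ/mol, but forming 1 extra pair costs 1P = 273 kJ/mol, so E(LS) = -246 + 273 = 27 kJ/mol.
The difference is 27 − (-92) = 119 kJ/mol, so high-spin lies lower.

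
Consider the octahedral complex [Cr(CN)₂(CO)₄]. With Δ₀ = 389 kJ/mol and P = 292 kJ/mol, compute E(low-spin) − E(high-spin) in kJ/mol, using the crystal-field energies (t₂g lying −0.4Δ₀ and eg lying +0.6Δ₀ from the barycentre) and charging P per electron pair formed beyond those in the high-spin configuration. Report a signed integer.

Ligand charges: 2×(-1) from CN⁻ and 4×(+0) from CO sum to -2; with overall charge +0, Cr is +2.
Cr sits in group 6; removing 2 electrons leaves Cr²⁺ with 6 − 2 = 4 d electrons.
High-spin: t₂g³ eg¹, CFSE = -0.6Δ₀ = -233 kJ/mol.
Low-spin t₂g⁴ eg⁰ gives -1.6Δ₀ = -622 kJ/mol, but forming 1 extra pair costs 1P = 292 kJ/mol, so E(LS) = -622 + 292 = -330 kJ/mol.
E(LS) − E(HS) = -330 − (-233) = -97 kJ/mol.

-97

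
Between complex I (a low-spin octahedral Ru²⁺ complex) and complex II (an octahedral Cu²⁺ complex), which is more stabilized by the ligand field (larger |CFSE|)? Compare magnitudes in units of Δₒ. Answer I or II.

I

I: Ru²⁺: group 8, so d-count = 8 − 2 = 6; t2g^6 e_g^0, CFSE = -2.4Δₒ.
II: Group 11 minus oxidation state +2 gives a d⁹ configuration for Cu²⁺; t₂g⁶ eg³, CFSE = -0.6Δₒ.
So I has the larger |CFSE|.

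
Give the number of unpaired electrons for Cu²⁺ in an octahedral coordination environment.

Cu is in group 11, so Cu²⁺ is d⁹ (11 − 2 = 9).
For octahedral d⁹ the high- and low-spin configurations coincide.
Configuration: t2g^6 e_g^3, giving 1 unpaired electron.

1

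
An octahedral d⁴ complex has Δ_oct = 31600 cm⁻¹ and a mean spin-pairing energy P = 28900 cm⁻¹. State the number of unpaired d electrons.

2

Here Δ_oct > P (31600 > 28900), so the low-spin state is favoured.
That gives t2g^4 e_g^0.
Unpaired electrons: 2.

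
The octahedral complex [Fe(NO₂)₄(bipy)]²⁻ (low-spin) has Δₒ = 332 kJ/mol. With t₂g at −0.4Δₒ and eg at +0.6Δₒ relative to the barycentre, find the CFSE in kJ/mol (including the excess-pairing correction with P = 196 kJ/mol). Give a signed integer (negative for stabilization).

-405

Ligand charges: 4×(-1) from NO₂⁻ and 1×(+0) from bipy sum to -4; with overall charge -2, Fe is +2.
Fe is in group 8, so Fe²⁺ is d⁶ (8 − 2 = 6).
Electron filling gives t₂g⁶ eg⁰.
The orbital stabilization is -2.4Δₒ = -2.4 × 332 = -797 kJ/mol.
Relative to high-spin t₂g⁴ eg² (1 paired), the low-spin configuration has 2 additional pairs, contributing +2 × 196 = +392 kJ/mol.
Combining: -797 + 392 = -405 kJ/mol.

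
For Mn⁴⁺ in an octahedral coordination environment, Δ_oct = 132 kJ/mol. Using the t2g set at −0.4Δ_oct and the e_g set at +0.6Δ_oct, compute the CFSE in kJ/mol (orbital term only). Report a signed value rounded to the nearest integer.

Mn is in group 7, so Mn⁴⁺ is d³ (7 − 4 = 3).
Configuration: t2g^3 e_g^0.
The orbital stabilization is -1.2Δ_oct = -1.2 × 132 = -158 kJ/mol.

-158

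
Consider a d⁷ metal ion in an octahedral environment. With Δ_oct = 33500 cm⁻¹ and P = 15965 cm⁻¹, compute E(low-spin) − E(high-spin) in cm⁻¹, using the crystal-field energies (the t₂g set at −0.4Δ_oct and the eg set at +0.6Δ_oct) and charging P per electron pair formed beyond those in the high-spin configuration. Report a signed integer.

High-spin d⁷ fills as t₂g⁵ eg² with CFSE 5(−0.4) + 2(+0.6) = -0.8Δ_oct = -26800 cm⁻¹.
Low-spin t₂g⁶ eg¹ gives -1.8Δ_oct = -60300 cm⁻¹, but forming 1 extra pair costs 1P = 15965 cm⁻¹, so E(LS) = -60300 + 15965 = -44335 cm⁻¹.
The difference is -44335 − (-26800) = -17535 cm⁻¹, so low-spin lies lower.

-17535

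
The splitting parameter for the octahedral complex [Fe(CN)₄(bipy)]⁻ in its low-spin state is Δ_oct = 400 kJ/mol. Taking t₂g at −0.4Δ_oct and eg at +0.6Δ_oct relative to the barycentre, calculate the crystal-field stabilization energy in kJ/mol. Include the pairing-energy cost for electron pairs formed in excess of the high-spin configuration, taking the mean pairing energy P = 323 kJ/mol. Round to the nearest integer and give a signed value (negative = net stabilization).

-154

Ligand charges: 4×(-1) from CN⁻ and 1×(+0) from bipy sum to -4; with overall charge -1, Fe is +3.
Group 8 minus oxidation state +3 gives a d⁵ configuration for Fe³⁺.
Electron filling gives t₂g⁵ eg⁰.
Orbital CFSE = 5(-0.4) + 0(0.6) = -2.0Δ_oct = -2.0 × 400 = -800 kJ/mol.
High-spin d⁵ would be t₂g³ eg² with 0 pairs; low-spin has 2, so 2 excess pairs cost +2P = +646 kJ/mol.
Combining: -800 + 646 = -154 kJ/mol.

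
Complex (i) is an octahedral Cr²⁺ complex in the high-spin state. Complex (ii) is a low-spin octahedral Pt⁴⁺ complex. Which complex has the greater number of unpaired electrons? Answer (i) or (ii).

(i)

(i): Cr is in group 6, so Cr²⁺ is d⁴ (6 − 2 = 4); t₂g³ eg¹ → 4 unpaired.
(ii): Pt is in group 10, so Pt⁴⁺ is d⁶ (10 − 4 = 6); t₂g⁶ eg⁰ → 0 unpaired.
So (i) has more unpaired electrons.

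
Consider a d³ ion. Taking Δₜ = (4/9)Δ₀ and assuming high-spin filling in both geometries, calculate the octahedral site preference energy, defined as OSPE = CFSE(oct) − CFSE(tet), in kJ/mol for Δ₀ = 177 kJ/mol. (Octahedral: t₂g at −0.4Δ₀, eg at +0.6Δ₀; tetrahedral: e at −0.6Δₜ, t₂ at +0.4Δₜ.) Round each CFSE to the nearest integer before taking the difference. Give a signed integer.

-149

In an octahedral site d³ (HS) is t2g^3 e_g^0, giving CFSE(oct) = -1.2Δ₀ = -212 kJ/mol.
In a tetrahedral site the filling is e^2 t2^1: CFSE(tet) = -0.8Δₜ = -0.8 × (4/9)(177) = -63 kJ/mol.
OSPE = CFSE(oct) − CFSE(tet) = -212 − (-63) = -149 kJ/mol.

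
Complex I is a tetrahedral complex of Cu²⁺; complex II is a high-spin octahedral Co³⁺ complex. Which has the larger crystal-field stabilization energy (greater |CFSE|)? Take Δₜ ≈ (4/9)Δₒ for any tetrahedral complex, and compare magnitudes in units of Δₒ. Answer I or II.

I: Group 11 minus oxidation state +2 gives a d⁹ configuration for Cu²⁺; Tetrahedral splitting is small, so the complex is high-spin; e^4 t2^5, CFSE = -0.4Δₜ ≈ -0.18Δₒ.
II: Co³⁺: group 9, so d-count = 9 − 3 = 6; t₂g⁴ eg², CFSE = -0.4Δₒ.
So II has the larger |CFSE|.

II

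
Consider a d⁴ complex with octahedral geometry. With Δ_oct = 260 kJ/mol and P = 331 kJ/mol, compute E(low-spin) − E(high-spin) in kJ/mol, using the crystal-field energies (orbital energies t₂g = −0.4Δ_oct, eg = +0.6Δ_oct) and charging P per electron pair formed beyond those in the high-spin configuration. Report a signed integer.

71

High-spin: t₂g³ eg¹, CFSE = -0.6Δ_oct = -156 kJ/mol.
Low-spin t₂g⁴ eg⁰ gives -1.6Δ_oct = -416 kJ/mol, but forming 1 extra pair costs 1P = 331 kJ/mol, so E(LS) = -416 + 331 = -85 kJ/mol.
E(LS) − E(HS) = -85 − (-156) = 71 kJ/mol.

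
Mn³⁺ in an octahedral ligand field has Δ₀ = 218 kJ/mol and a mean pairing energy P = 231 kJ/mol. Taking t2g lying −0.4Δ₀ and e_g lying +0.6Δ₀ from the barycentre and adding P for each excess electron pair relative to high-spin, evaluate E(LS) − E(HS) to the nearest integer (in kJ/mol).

13

Mn³⁺: group 7, so d-count = 7 − 3 = 4.
High-spin: t2g^3 e_g^1, CFSE = -0.6Δ₀ = -131 kJ/mol.
Low-spin t2g^4 e_g^0 gives -1.6Δ₀ = -349 kJ/mol, but forming 1 extra pair costs 1P = 231 kJ/mol, so E(LS) = -349 + 231 = -118 kJ/mol.
Thus E(LS) − E(HS) = 13 kJ/mol.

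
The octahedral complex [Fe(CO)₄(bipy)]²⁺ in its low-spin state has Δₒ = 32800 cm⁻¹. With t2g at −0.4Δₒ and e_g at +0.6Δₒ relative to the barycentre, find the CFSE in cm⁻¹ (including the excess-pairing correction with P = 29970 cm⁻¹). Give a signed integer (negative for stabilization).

Ligand charges: 4×(+0) from CO and 1×(+0) from bipy sum to +0; with overall charge +2, Fe is +2.
Fe sits in group 8; removing 2 electrons leaves Fe²⁺ with 8 − 2 = 6 d electrons.
Electron filling gives t2g^6 e_g^0.
The orbital stabilization is -2.4Δₒ = -2.4 × 32800 = -78720 cm⁻¹.
Relative to high-spin t2g^4 e_g^2 (1 paired), the low-spin configuration has 2 additional pairs, contributing +2 × 29970 = +59940 cm⁻¹.
Overall CFSE = -78720 + 59940 = -18780 cm⁻¹.

-18780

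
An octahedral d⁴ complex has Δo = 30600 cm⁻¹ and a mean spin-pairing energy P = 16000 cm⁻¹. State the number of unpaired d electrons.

2

Here Δo > P (30600 > 16000), so the low-spin state is favoured.
Filling d⁴ accordingly: t2g^4 e_g^0.
Unpaired electrons: 2.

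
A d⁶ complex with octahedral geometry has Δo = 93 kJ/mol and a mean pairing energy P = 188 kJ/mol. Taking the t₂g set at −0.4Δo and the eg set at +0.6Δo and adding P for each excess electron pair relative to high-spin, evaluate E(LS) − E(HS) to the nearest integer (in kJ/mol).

In the high-spin limit (t₂g⁴ eg²) the orbital term is -0.4Δo = -37 kJ/mol, with no excess pairing.
For low-spin the configuration is t₂g⁶ eg⁰: orbital energy -2.4 × 93 = -223 kJ/mol, and 2 additional pairs relative to high-spin add 376 kJ/mol, giving 153 kJ/mol.
E(LS) − E(HS) = 153 − (-37) = 190 kJ/mol.

190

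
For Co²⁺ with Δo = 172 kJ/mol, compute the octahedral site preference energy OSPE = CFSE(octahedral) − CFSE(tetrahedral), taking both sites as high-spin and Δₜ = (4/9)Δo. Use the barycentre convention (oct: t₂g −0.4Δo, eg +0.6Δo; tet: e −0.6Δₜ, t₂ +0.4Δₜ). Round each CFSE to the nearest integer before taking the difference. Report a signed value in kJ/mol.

-46

Co²⁺: group 9, so d-count = 9 − 2 = 7.
Octahedral high-spin t2g^5 e_g^2: CFSE = -0.8 × 172 = -138 kJ/mol.
Tetrahedral e^4 t2^3 gives -1.2Δₜ = -1.2 × (4/9) × 172 = -92 kJ/mol.
Subtracting, OSPE = -138 − (-92) = -46 kJ/mol.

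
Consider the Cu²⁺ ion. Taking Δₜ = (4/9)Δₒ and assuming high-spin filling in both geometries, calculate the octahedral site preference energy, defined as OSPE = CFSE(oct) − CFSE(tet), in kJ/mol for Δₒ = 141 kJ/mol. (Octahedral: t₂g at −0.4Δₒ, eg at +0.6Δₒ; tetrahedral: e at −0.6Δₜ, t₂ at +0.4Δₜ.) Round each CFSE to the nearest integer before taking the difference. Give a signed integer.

Cu sits in group 11; removing 2 electrons leaves Cu²⁺ with 11 − 2 = 9 d electrons.
Octahedral (high-spin): t₂g⁶ eg³, CFSE = 6(−0.4) + 3(+0.6) = -0.6Δₒ = -0.6 × 141 = -85 kJ/mol.
Tetrahedral e⁴ t₂⁵ gives -0.4Δₜ = -0.4 × (4/9) × 141 = -25 kJ/mol.
Subtracting, OSPE = -85 − (-25) = -60 kJ/mol.

-60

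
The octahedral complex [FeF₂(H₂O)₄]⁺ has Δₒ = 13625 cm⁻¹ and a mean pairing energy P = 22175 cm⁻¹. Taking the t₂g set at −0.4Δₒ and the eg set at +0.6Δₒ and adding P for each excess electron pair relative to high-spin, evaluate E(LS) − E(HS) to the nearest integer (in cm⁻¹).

17100

Ligand charges: 2×(-1) from F⁻ and 4×(+0) from H₂O sum to -2; with overall charge +1, Fe is +3.
Group 8 minus oxidation state +3 gives a d⁵ configuration for Fe³⁺.
High-spin d⁵ fills as t₂g³ eg² with CFSE 3(−0.4) + 2(+0.6) = 0.0Δₒ = 0 cm⁻¹.
Low-spin: t₂g⁵ eg⁰, orbital CFSE = -2.0Δₒ = -27250 cm⁻¹; plus 2 excess pairs × P = +44350 cm⁻¹; total 17100 cm⁻¹.
E(LS) − E(HS) = 17100 − (0) = 17100 cm⁻¹.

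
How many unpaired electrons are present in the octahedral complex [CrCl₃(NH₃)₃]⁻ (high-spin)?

4

Ligand charges: 3×(-1) from Cl⁻ and 3×(+0) from NH₃ sum to -3; with overall charge -1, Cr is +2.
Cr sits in group 6; removing 2 electrons leaves Cr²⁺ with 6 − 2 = 4 d electrons.
Configuration: t2g^3 e_g^1, giving 4 unpaired electrons.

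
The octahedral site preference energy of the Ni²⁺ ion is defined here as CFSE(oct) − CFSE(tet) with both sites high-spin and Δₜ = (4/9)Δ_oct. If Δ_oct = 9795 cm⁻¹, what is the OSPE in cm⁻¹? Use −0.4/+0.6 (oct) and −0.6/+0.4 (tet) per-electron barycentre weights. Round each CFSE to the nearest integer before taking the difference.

-8271

Ni²⁺: group 10, so d-count = 10 − 2 = 8.
Octahedral high-spin t₂g⁶ eg²: CFSE = -1.2 × 9795 = -11754 cm⁻¹.
In a tetrahedral site the filling is e⁴ t₂⁴: CFSE(tet) = -0.8Δₜ = -0.8 × (4/9)(9795) = -3483 cm⁻¹.
OSPE = -11754 − (-3483) = -8271 cm⁻¹.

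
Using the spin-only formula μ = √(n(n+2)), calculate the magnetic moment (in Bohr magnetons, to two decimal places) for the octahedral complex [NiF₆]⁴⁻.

Each F⁻ contributes -1; 6 × (-1) = -6. With overall charge -4, Ni is in the +2 oxidation state.
Ni is in group 10, so Ni²⁺ is d⁸ (10 − 2 = 8).
Configuration: t₂g⁶ eg² → 2 unpaired electrons.
μ(spin-only) = √[2(2+2)] = √8 ≈ 2.83 Bohr magnetons.

2.83 Bohr magnetons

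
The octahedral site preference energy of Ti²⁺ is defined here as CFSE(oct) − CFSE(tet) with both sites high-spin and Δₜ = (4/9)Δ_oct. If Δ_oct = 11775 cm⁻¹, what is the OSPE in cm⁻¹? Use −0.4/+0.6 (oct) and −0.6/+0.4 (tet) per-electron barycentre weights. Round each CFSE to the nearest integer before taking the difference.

-3140

Ti sits in group 4; removing 2 electrons leaves Ti²⁺ with 4 − 2 = 2 d electrons.
Octahedral high-spin t2g^2 e_g^0: CFSE = -0.8 × 11775 = -9420 cm⁻¹.
Tetrahedral: e^2 t2^0, CFSE = 2(−0.6) + 0(+0.4) = -1.2Δₜ = -1.2 × (4/9) × 11775 = -6280 cm⁻¹.
OSPE = CFSE(oct) − CFSE(tet) = -9420 − (-6280) = -3140 cm⁻¹.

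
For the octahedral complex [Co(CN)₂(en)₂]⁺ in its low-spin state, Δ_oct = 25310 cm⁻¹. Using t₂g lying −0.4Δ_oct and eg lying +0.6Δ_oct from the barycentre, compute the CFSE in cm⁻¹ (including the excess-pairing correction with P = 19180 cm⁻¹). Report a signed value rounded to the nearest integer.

-22384

Ligand charges: 2×(-1) from CN⁻ and 2×(+0) from en sum to -2; with overall charge +1, Co is +3.
Co sits in group 9; removing 3 electrons leaves Co³⁺ with 9 − 3 = 6 d electrons.
Configuration: t₂g⁶ eg⁰.
Orbital CFSE = 6(-0.4) + 0(0.6) = -2.4Δ_oct = -2.4 × 25310 = -60744 cm⁻¹.
Pairing penalty: 3 pairs vs 1 in the high-spin reference → 2 extra × P = 38360 cm⁻¹.
Combining: -60744 + 38360 = -22384 cm⁻¹.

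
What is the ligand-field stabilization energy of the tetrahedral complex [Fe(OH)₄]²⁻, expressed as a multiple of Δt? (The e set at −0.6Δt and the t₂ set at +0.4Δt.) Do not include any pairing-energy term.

Each OH⁻ contributes -1; 4 × (-1) = -4. With overall charge -2, Fe is in the +2 oxidation state.
Fe sits in group 8; removing 2 electrons leaves Fe²⁺ with 8 − 2 = 6 d electrons.
Tetrahedral splitting is small, so the complex is high-spin.
Configuration: e³ t₂³.
CFSE = 3(-0.6Δt) + 3(0.4Δt) = -1.8Δt + 1.2Δt = -0.6Δt.

-0.6 Δt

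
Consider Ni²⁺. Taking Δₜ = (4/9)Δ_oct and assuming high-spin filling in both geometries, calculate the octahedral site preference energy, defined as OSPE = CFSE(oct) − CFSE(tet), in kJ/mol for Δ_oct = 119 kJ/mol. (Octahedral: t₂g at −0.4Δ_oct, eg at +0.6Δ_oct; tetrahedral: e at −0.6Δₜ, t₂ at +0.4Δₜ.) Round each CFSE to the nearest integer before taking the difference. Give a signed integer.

-101

Ni²⁺: group 10, so d-count = 10 − 2 = 8.
Octahedral (high-spin): t2g^6 e_g^2, CFSE = 6(−0.4) + 2(+0.6) = -1.2Δ_oct = -1.2 × 119 = -143 kJ/mol.
In a tetrahedral site the filling is e^4 t2^4: CFSE(tet) = -0.8Δₜ = -0.8 × (4/9)(119) = -42 kJ/mol.
OSPE = -143 − (-42) = -101 kJ/mol.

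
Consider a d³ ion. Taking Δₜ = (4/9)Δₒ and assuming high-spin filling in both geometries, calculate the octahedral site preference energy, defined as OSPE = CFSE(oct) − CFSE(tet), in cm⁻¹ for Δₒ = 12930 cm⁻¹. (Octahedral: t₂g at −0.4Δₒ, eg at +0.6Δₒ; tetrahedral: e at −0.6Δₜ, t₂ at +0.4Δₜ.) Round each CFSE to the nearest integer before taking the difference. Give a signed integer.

In an octahedral site d³ (HS) is t2g^3 e_g^0, giving CFSE(oct) = -1.2Δₒ = -15516 cm⁻¹.
In a tetrahedral site the filling is e^2 t2^1: CFSE(tet) = -0.8Δₜ = -0.8 × (4/9)(12930) = -4597 cm⁻¹.
OSPE = CFSE(oct) − CFSE(tet) = -15516 − (-4597) = -10919 cm⁻¹.

-10919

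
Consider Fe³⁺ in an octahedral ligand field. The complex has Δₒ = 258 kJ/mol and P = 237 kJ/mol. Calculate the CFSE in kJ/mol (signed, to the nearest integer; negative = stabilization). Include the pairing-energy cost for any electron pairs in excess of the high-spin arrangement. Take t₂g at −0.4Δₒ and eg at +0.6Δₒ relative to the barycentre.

-42

Group 8 minus oxidation state +3 gives a d⁵ configuration for Fe³⁺.
Δₒ > P, so pairing is preferred: the ground state is low-spin.
Filling d⁵ accordingly: t₂g⁵ eg⁰.
Orbital CFSE = -2.0Δₒ = -2.0 × 258 = -516 kJ/mol.
Excess pairs vs high-spin: 2 − 0 = 2; pairing cost = +474 kJ/mol.
Net CFSE = -516 + 474 = -42 kJ/mol.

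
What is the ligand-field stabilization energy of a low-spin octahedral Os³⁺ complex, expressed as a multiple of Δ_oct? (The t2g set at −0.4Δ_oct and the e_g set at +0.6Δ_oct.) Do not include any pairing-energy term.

Os sits in group 8; removing 3 electrons leaves Os³⁺ with 8 − 3 = 5 d electrons.
Configuration: t2g^5 e_g^0.
CFSE = 5(-0.4Δ_oct) + 0(0.6Δ_oct) = -2.0Δ_oct + 0.0Δ_oct = -2.0Δ_oct.

-2.0 Δ_oct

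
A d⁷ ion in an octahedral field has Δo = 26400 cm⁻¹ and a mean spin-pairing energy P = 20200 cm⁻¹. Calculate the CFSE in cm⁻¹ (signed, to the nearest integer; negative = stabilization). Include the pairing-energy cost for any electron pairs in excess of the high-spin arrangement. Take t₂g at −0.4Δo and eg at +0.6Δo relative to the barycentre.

Δo > P, so pairing is preferred: the ground state is low-spin.
That gives t₂g⁶ eg¹.
Orbital CFSE = -1.8Δo = -1.8 × 26400 = -47520 cm⁻¹.
Excess pairs vs high-spin: 3 − 2 = 1; pairing cost = +20200 cm⁻¹.
Net CFSE = -47520 + 20200 = -27320 cm⁻¹.

-27320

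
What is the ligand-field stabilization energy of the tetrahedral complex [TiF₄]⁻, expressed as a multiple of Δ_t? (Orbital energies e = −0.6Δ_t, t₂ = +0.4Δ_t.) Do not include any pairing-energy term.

-0.6 Δ_t

Each F⁻ contributes -1; 4 × (-1) = -4. With overall charge -1, Ti is in the +3 oxidation state.
Ti³⁺: group 4, so d-count = 4 − 3 = 1.
With tetrahedral geometry the complex is necessarily high-spin.
Configuration: e¹ t₂⁰.
CFSE = 1(-0.6Δ_t) + 0(0.4Δ_t) = -0.6Δ_t + 0.0Δ_t = -0.6Δ_t.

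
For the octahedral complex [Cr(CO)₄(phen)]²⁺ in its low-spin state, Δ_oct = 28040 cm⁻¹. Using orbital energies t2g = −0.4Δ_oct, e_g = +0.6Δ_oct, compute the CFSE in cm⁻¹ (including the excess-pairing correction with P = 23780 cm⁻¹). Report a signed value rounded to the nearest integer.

Ligand charges: 4×(+0) from CO and 1×(+0) from phen sum to +0; with overall charge +2, Cr is +2.
Cr sits in group 6; removing 2 electrons leaves Cr²⁺ with 6 − 2 = 4 d electrons.
Electron filling gives t2g^4 e_g^0.
Orbital CFSE = 4(-0.4) + 0(0.6) = -1.6Δ_oct = -1.6 × 28040 = -44864 cm⁻¹.
High-spin d⁴ would be t2g^3 e_g^1 with 0 pairs; low-spin has 1, so 1 excess pair costs +1P = +23780 cm⁻¹.
Net CFSE = -44864 + 23780 = -21084 cm⁻¹.

-21084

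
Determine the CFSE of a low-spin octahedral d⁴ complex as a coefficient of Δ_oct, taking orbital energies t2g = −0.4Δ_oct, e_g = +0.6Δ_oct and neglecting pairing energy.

-1.6 Δ_oct

Configuration: t2g^4 e_g^0.
CFSE = 4(-0.4Δ_oct) + 0(0.6Δ_oct) = -1.6Δ_oct + 0.0Δ_oct = -1.6Δ_oct.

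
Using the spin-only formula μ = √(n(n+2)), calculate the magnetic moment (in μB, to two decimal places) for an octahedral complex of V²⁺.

V²⁺: group 5, so d-count = 5 − 2 = 3.
For octahedral d³ the high- and low-spin configurations coincide.
Configuration: t₂g³ eg⁰ → 3 unpaired electrons.
μ(spin-only) = √[3(3+2)] = √15 ≈ 3.87 μB.

3.87 μB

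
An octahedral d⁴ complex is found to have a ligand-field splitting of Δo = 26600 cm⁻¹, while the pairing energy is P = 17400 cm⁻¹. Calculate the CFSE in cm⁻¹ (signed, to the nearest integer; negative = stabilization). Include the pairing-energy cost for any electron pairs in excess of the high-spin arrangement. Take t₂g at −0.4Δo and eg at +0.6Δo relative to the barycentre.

-25160

Δo > P, so pairing is preferred: the ground state is low-spin.
That gives t₂g⁴ eg⁰.
Orbital CFSE = -1.6Δo = -1.6 × 26600 = -42560 cm⁻¹.
Excess pairs vs high-spin: 1 − 0 = 1; pairing cost = +17400 cm⁻¹.
Net CFSE = -42560 + 17400 = -25160 cm⁻¹.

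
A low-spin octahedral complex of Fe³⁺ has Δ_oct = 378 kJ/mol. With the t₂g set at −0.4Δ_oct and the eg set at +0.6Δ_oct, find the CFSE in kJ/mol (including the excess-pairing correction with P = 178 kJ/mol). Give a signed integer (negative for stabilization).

-400

Fe sits in group 8; removing 3 electrons leaves Fe³⁺ with 8 − 3 = 5 d electrons.
Configuration: t₂g⁵ eg⁰.
CFSE(orbital) = 5×(-0.4Δ_oct) + 0×(0.6Δ_oct) = -2.0Δ_oct; with Δ_oct = 378 kJ/mol that is -756 kJ/mol.
High-spin d⁵ would be t₂g³ eg² with 0 pairs; low-spin has 2, so 2 excess pairs cost +2P = +356 kJ/mol.
Combining: -756 + 356 = -400 kJ/mol.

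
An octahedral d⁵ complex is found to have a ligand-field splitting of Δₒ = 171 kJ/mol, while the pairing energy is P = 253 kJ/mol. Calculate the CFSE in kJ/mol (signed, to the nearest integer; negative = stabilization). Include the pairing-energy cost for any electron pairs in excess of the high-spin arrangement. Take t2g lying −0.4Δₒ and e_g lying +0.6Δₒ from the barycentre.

Here Δₒ < P (171 < 253), so the high-spin state is favoured.
Filling d⁵ accordingly: t2g^3 e_g^2.
Orbital CFSE = 0.0Δₒ = 0.0 × 171 = 0 kJ/mol.
High-spin has no excess pairs, so no pairing correction applies.

0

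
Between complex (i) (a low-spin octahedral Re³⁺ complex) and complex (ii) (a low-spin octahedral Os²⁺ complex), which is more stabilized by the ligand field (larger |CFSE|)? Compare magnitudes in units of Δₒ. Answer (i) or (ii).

(ii)

(i): Group 7 minus oxidation state +3 gives a d⁴ configuration for Re³⁺; t2g^4 e_g^0, CFSE = -1.6Δₒ.
(ii): Os sits in group 8; removing 2 electrons leaves Os²⁺ with 8 − 2 = 6 d electrons; t₂g⁶ eg⁰, CFSE = -2.4Δₒ.
So (ii) has the larger |CFSE|.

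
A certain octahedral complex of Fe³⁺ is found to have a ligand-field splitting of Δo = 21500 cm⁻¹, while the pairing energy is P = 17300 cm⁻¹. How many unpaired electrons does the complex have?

1

Group 8 minus oxidation state +3 gives a d⁵ configuration for Fe³⁺.
Δo > P, so pairing is preferred: the ground state is low-spin.
That gives t2g^5 e_g^0.
Unpaired electrons: 1.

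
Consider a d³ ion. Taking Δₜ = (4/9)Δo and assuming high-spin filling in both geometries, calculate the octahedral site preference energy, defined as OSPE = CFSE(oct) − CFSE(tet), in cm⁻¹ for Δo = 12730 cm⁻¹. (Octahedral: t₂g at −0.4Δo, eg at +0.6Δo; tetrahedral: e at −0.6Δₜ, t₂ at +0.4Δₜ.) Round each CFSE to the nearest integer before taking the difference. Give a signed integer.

In an octahedral site d³ (HS) is t2g^3 e_g^0, giving CFSE(oct) = -1.2Δo = -15276 cm⁻¹.
In a tetrahedral site the filling is e^2 t2^1: CFSE(tet) = -0.8Δₜ = -0.8 × (4/9)(12730) = -4526 cm⁻¹.
OSPE = -15276 − (-4526) = -10750 cm⁻¹.

-10750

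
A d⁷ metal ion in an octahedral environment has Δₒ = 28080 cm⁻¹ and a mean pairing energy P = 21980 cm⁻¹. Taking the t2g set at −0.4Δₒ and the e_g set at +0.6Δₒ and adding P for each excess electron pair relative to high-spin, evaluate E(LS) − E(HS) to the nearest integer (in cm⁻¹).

High-spin d⁷ fills as t2g^5 e_g^2 with CFSE 5(−0.4) + 2(+0.6) = -0.8Δₒ = -22464 cm⁻¹.
For low-spin the configuration is t2g^6 e_g^1: orbital energy -1.8 × 28080 = -50544 cm⁻¹, and 1 additional pair relative to high-spin adds 21980 cm⁻¹, giving -28564 cm⁻¹.
Thus E(LS) − E(HS) = -6100 cm⁻¹.

-6100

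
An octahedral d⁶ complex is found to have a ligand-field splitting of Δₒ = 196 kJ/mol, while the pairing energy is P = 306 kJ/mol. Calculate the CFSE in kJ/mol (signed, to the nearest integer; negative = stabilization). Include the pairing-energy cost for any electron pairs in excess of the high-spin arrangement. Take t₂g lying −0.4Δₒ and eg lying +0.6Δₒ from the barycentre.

With Δₒ < P the complex is high-spin.
Filling d⁶ accordingly: t₂g⁴ eg².
Orbital CFSE = -0.4Δₒ = -0.4 × 196 = -78 kJ/mol.
High-spin has no excess pairs, so no pairing correction applies.

-78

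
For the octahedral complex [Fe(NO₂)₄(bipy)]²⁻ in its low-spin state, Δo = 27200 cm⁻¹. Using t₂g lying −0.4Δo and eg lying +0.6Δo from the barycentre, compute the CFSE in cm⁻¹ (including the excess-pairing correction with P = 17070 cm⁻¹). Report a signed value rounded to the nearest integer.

Ligand charges: 4×(-1) from NO₂⁻ and 1×(+0) from bipy sum to -4; with overall charge -2, Fe is +2.
Fe is in group 8, so Fe²⁺ is d⁶ (8 − 2 = 6).
Electron filling gives t₂g⁶ eg⁰.
Orbital CFSE = 6(-0.4) + 0(0.6) = -2.4Δo = -2.4 × 27200 = -65280 cm⁻¹.
Pairing penalty: 3 pairs vs 1 in the high-spin reference → 2 extra × P = 34140 cm⁻¹.
Combining: -65280 + 34140 = -31140 cm⁻¹.

-31140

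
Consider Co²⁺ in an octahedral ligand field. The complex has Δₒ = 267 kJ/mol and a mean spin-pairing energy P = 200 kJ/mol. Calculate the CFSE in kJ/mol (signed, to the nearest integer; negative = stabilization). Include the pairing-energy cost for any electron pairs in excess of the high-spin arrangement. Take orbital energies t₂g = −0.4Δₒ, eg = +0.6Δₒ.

Co²⁺: group 9, so d-count = 9 − 2 = 7.
With Δₒ > P the complex is low-spin.
That gives t₂g⁶ eg¹.
Orbital CFSE = -1.8Δₒ = -1.8 × 267 = -481 kJ/mol.
Excess pairs vs high-spin: 3 − 2 = 1; pairing cost = +200 kJ/mol.
Net CFSE = -481 + 200 = -281 kJ/mol.

-281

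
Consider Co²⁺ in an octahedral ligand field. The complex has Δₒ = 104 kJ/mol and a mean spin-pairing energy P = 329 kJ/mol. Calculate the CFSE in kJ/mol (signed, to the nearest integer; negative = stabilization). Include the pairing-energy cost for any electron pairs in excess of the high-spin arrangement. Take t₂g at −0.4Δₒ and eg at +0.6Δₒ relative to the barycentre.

Co is in group 9, so Co²⁺ is d⁷ (9 − 2 = 7).
With Δₒ < P the complex is high-spin.
That gives t₂g⁵ eg².
Orbital CFSE = -0.8Δₒ = -0.8 × 104 = -83 kJ/mol.
High-spin has no excess pairs, so no pairing correction applies.

-83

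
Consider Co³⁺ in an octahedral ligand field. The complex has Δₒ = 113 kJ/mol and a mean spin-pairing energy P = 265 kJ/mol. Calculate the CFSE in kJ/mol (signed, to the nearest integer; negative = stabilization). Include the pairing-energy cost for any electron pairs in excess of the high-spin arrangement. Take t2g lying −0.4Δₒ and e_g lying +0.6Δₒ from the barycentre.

Co sits in group 9; removing 3 electrons leaves Co³⁺ with 9 − 3 = 6 d electrons.
Here Δₒ < P (113 < 265), so the high-spin state is favoured.
Configuration: t2g^4 e_g^2.
Orbital CFSE = -0.4Δₒ = -0.4 × 113 = -45 kJ/mol.
High-spin has no excess pairs, so no pairing correction applies.

-45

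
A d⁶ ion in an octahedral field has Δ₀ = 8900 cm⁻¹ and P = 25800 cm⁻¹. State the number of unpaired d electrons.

Since Δ₀ = 8900 cm⁻¹ < P = 25800 cm⁻¹, the complex adopts the high-spin configuration.
Filling d⁶ accordingly: t₂g⁴ eg².
Unpaired electrons: 4.

4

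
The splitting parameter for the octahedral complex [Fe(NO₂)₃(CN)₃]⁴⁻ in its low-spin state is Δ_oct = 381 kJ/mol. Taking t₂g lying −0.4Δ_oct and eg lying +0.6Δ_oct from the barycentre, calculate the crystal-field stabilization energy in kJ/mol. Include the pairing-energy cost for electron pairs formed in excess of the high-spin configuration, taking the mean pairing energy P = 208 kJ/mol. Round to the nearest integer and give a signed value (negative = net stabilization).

-498

Ligand charges: 3×(-1) from NO₂⁻ and 3×(-1) from CN⁻ sum to -6; with overall charge -4, Fe is +2.
Fe is in group 8, so Fe²⁺ is d⁶ (8 − 2 = 6).
Configuration: t₂g⁶ eg⁰.
The orbital stabilization is -2.4Δ_oct = -2.4 × 381 = -914 kJ/mol.
Pairing penalty: 3 pairs vs 1 in the high-spin reference → 2 extra × P = 416 kJ/mol.
Combining: -914 + 416 = -498 kJ/mol.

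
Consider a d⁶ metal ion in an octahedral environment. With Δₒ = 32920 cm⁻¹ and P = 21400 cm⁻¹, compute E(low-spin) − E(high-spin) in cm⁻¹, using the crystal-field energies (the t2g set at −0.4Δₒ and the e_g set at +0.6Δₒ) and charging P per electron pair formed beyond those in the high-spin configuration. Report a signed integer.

High-spin d⁶ fills as t2g^4 e_g^2 with CFSE 4(−0.4) + 2(+0.6) = -0.4Δₒ = -13168 cm⁻¹.
Low-spin: t2g^6 e_g^0, orbital CFSE = -2.4Δₒ = -79008 cm⁻¹; plus 2 excess pairs × P = +42800 cm⁻¹; total -36208 cm⁻¹.
Thus E(LS) − E(HS) = -23040 cm⁻¹.

-23040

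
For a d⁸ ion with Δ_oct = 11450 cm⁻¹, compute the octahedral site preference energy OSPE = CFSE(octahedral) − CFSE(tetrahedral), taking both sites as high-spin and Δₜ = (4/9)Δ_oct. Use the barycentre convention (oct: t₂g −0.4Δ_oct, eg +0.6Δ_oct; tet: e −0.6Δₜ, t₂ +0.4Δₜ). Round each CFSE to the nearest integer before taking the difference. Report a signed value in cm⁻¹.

Octahedral (high-spin): t2g^6 e_g^2, CFSE = 6(−0.4) + 2(+0.6) = -1.2Δ_oct = -1.2 × 11450 = -13740 cm⁻¹.
Tetrahedral: e^4 t2^4, CFSE = 4(−0.6) + 4(+0.4) = -0.8Δₜ = -0.8 × (4/9) × 11450 = -4071 cm⁻¹.
OSPE = CFSE(oct) − CFSE(tet) = -13740 − (-4071) = -9669 cm⁻¹.

-9669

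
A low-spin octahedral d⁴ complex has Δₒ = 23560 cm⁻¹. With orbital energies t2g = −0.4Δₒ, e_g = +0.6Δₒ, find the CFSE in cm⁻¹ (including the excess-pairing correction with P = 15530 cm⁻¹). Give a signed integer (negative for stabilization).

-22166

The d⁴ electrons fill as t2g^4 e_g^0.
CFSE(orbital) = 4×(-0.4Δₒ) + 0×(0.6Δₒ) = -1.6Δₒ; with Δₒ = 23560 cm⁻¹ that is -37696 cm⁻¹.
Relative to high-spin t2g^3 e_g^1 (0 paired), the low-spin configuration has 1 additional pair, contributing +1 × 15530 = +15530 cm⁻¹.
Net CFSE = -37696 + 15530 = -22166 cm⁻¹.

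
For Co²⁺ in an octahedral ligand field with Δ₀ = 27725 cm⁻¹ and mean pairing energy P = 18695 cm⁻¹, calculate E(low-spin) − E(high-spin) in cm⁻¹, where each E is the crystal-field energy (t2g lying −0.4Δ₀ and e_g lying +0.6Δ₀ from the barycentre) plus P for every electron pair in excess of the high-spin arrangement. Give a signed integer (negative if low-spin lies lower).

Co is in group 9, so Co²⁺ is d⁷ (9 − 2 = 7).
High-spin: t2g^5 e_g^2, CFSE = -0.8Δ₀ = -22180 cm⁻¹.
For low-spin the configuration is t2g^6 e_g^1: orbital energy -1.8 × 27725 = -49905 cm⁻¹, and 1 additional pair relative to high-spin adds 18695 cm⁻¹, giving -31210 cm⁻¹.
The difference is -31210 − (-22180) = -9030 cm⁻¹, so low-spin lies lower.

-9030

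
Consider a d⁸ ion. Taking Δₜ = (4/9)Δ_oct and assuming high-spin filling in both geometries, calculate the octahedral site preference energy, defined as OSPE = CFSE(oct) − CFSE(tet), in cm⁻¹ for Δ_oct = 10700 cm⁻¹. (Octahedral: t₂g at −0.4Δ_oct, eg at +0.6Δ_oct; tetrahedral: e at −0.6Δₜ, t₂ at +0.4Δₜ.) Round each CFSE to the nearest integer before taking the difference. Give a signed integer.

-9036

Octahedral (high-spin): t2g^6 e_g^2, CFSE = 6(−0.4) + 2(+0.6) = -1.2Δ_oct = -1.2 × 10700 = -12840 cm⁻¹.
Tetrahedral: e^4 t2^4, CFSE = 4(−0.6) + 4(+0.4) = -0.8Δₜ = -0.8 × (4/9) × 10700 = -3804 cm⁻¹.
OSPE = -12840 − (-3804) = -9036 cm⁻¹.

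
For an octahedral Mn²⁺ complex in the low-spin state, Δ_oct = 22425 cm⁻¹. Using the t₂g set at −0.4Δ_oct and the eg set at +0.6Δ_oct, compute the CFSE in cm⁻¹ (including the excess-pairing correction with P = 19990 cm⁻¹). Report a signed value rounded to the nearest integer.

Mn²⁺: group 7, so d-count = 7 − 2 = 5.
Electron filling gives t₂g⁵ eg⁰.
Orbital CFSE = 5(-0.4) + 0(0.6) = -2.0Δ_oct = -2.0 × 22425 = -44850 cm⁻¹.
Relative to high-spin t₂g³ eg² (0 paired), the low-spin configuration has 2 additional pairs, contributing +2 × 19990 = +39980 cm⁻¹.
Combining: -44850 + 39980 = -4870 cm⁻¹.

-4870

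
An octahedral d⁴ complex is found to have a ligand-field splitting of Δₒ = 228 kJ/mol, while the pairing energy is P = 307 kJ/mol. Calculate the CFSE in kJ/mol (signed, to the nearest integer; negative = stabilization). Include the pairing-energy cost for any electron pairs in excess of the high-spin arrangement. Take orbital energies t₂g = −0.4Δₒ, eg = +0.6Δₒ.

Since Δₒ = 228 kJ/mol < P = 307 kJ/mol, the complex adopts the high-spin configuration.
Filling d⁴ accordingly: t₂g³ eg¹.
Orbital CFSE = -0.6Δₒ = -0.6 × 228 = -137 kJ/mol.
High-spin has no excess pairs, so no pairing correction applies.

-137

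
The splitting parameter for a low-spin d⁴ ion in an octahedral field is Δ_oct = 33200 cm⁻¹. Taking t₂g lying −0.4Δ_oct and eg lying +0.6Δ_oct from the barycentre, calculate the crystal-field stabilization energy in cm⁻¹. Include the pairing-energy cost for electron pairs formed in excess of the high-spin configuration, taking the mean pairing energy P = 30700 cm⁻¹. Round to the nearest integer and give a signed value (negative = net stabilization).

-22420

Electron filling gives t₂g⁴ eg⁰.
Orbital CFSE = 4(-0.4) + 0(0.6) = -1.6Δ_oct = -1.6 × 33200 = -53120 cm⁻¹.
Relative to high-spin t₂g³ eg¹ (0 paired), the low-spin configuration has 1 additional pair, contributing +1 × 30700 = +30700 cm⁻¹.
Overall CFSE = -53120 + 30700 = -22420 cm⁻¹.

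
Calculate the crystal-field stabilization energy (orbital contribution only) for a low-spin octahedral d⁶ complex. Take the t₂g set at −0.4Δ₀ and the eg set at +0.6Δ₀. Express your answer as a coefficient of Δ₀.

Configuration: t₂g⁶ eg⁰.
CFSE = 6(-0.4Δ₀) + 0(0.6Δ₀) = -2.4Δ₀ + 0.0Δ₀ = -2.4Δ₀.

-2.4 Δ₀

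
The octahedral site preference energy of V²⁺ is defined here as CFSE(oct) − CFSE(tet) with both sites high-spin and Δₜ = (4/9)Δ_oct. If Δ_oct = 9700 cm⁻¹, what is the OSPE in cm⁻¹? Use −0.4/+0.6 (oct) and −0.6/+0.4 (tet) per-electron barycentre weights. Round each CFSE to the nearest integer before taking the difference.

V²⁺: group 5, so d-count = 5 − 2 = 3.
Octahedral (high-spin): t₂g³ eg⁰, CFSE = 3(−0.4) + 0(+0.6) = -1.2Δ_oct = -1.2 × 9700 = -11640 cm⁻¹.
In a tetrahedral site the filling is e² t₂¹: CFSE(tet) = -0.8Δₜ = -0.8 × (4/9)(9700) = -3449 cm⁻¹.
OSPE = CFSE(oct) − CFSE(tet) = -11640 − (-3449) = -8191 cm⁻¹.

-8191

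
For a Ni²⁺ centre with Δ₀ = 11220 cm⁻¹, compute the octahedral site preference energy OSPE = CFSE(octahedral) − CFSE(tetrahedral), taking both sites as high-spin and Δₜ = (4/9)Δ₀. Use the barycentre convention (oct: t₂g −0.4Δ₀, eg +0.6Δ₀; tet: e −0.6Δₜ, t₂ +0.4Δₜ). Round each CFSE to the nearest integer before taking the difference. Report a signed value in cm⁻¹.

-9475

Ni is in group 10, so Ni²⁺ is d⁸ (10 − 2 = 8).
Octahedral (high-spin): t₂g⁶ eg², CFSE = 6(−0.4) + 2(+0.6) = -1.2Δ₀ = -1.2 × 11220 = -13464 cm⁻¹.
Tetrahedral e⁴ t₂⁴ gives -0.8Δₜ = -0.8 × (4/9) × 11220 = -3989 cm⁻¹.
OSPE = CFSE(oct) − CFSE(tet) = -13464 − (-3989) = -9475 cm⁻¹.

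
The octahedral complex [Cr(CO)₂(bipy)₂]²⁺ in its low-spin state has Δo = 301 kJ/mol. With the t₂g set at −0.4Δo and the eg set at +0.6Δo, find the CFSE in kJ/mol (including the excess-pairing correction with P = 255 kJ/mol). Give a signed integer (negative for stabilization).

Ligand charges: 2×(+0) from CO and 2×(+0) from bipy sum to +0; with overall charge +2, Cr is +2.
Group 6 minus oxidation state +2 gives a d⁴ configuration for Cr²⁺.
Electron filling gives t₂g⁴ eg⁰.
CFSE(orbital) = 4×(-0.4Δo) + 0×(0.6Δo) = -1.6Δo; with Δo = 301 kJ/mol that is -482 kJ/mol.
Relative to high-spin t₂g³ eg¹ (0 paired), the low-spin configuration has 1 additional pair, contributing +1 × 255 = +255 kJ/mol.
Net CFSE = -482 + 255 = -227 kJ/mol.

-227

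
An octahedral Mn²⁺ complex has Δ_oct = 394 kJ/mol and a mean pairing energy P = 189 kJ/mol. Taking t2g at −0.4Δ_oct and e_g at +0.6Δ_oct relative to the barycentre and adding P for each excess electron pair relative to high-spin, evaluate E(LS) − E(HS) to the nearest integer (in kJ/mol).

Mn is in group 7, so Mn²⁺ is d⁵ (7 − 2 = 5).
In the high-spin limit (t2g^3 e_g^2) the orbital term is 0.0Δ_oct = 0 kJ/mol, with no excess pairing.
For low-spin the configuration is t2g^5 e_g^0: orbital energy -2.0 × 394 = -788 kJ/mol, and 2 additional pairs relative to high-spin add 378 kJ/mol, giving -410 kJ/mol.
Thus E(LS) − E(HS) = -410 kJ/mol.

-410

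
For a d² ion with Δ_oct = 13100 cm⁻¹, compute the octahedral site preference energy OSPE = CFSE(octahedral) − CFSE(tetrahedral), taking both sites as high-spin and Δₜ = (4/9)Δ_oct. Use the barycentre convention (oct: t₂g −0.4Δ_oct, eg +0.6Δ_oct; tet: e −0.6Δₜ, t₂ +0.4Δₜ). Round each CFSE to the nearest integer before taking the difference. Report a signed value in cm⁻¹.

Octahedral (high-spin): t₂g² eg⁰, CFSE = 2(−0.4) + 0(+0.6) = -0.8Δ_oct = -0.8 × 13100 = -10480 cm⁻¹.
Tetrahedral e² t₂⁰ gives -1.2Δₜ = -1.2 × (4/9) × 13100 = -6987 cm⁻¹.
OSPE = CFSE(oct) − CFSE(tet) = -10480 − (-6987) = -3493 cm⁻¹.

-3493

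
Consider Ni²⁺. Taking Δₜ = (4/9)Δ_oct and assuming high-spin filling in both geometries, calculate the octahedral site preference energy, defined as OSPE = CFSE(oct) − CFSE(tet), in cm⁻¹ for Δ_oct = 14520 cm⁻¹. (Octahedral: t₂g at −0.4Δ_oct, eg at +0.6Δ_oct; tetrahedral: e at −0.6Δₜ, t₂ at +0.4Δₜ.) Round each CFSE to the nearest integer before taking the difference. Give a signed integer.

-12261

Ni²⁺: group 10, so d-count = 10 − 2 = 8.
Octahedral (high-spin): t2g^6 e_g^2, CFSE = 6(−0.4) + 2(+0.6) = -1.2Δ_oct = -1.2 × 14520 = -17424 cm⁻¹.
In a tetrahedral site the filling is e^4 t2^4: CFSE(tet) = -0.8Δₜ = -0.8 × (4/9)(14520) = -5163 cm⁻¹.
Subtracting, OSPE = -17424 − (-5163) = -12261 cm⁻¹.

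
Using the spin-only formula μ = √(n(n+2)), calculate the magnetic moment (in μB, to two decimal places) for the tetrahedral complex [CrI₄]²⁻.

4.90 μB

Each I⁻ contributes -1; 4 × (-1) = -4. With overall charge -2, Cr is in the +2 oxidation state.
Cr is in group 6, so Cr²⁺ is d⁴ (6 − 2 = 4).
With tetrahedral geometry the complex is necessarily high-spin.
Configuration: e² t₂² → 4 unpaired electrons.
μ(spin-only) = √[4(4+2)] = √24 ≈ 4.90 μB.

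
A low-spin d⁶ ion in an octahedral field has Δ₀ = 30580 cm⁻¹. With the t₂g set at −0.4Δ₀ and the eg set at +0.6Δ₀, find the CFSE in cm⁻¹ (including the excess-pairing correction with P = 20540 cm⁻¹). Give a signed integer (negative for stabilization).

The d⁶ electrons fill as t₂g⁶ eg⁰.
CFSE(orbital) = 6×(-0.4Δ₀) + 0×(0.6Δ₀) = -2.4Δ₀; with Δ₀ = 30580 cm⁻¹ that is -73392 cm⁻¹.
Relative to high-spin t₂g⁴ eg² (1 paired), the low-spin configuration has 2 additional pairs, contributing +2 × 20540 = +41080 cm⁻¹.
Net CFSE = -73392 + 41080 = -32312 cm⁻¹.

-32312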